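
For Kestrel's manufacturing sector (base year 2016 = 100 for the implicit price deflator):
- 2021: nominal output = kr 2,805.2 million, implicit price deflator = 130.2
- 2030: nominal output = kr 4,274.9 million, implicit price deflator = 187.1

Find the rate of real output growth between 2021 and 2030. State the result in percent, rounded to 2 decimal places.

6.05%

Real output 2021 = 2805.2 / 1.302 = 2154.53.
Real output 2030 = 4274.9 / 1.871 = 2284.82.
Real growth = 2284.82 / 2154.53 − 1 = 0.0605.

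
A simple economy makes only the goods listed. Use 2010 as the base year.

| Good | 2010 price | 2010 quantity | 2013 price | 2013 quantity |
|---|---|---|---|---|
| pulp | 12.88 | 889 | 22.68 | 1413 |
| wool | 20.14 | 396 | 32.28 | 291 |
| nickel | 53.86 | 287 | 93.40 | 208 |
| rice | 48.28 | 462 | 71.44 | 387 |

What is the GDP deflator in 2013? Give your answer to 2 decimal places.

164.08

Nominal GDP 2013 = 22.68·1413 + 32.28·291 + 93.40·208 + 71.44·387 = 88514.80.
Real GDP 2013 (at 2010 prices) = 12.88·1413 + 20.14·291 + 53.86·208 + 48.28·387 = 53947.42.
Deflator = Nominal/Real × 100 = 88514.80/53947.42 × 100 = 164.076.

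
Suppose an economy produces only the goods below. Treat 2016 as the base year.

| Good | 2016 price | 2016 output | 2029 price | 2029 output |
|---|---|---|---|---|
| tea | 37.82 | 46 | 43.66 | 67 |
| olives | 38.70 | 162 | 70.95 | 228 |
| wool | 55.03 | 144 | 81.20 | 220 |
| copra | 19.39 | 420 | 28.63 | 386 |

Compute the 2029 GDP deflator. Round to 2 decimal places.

Nominal GDP 2029 = 43.66·67 + 70.95·228 + 81.20·220 + 28.63·386 = 48017.00.
Real GDP 2029 (at 2016 prices) = 37.82·67 + 38.70·228 + 55.03·220 + 19.39·386 = 30948.68.
Deflator = Nominal/Real × 100 = 48017.00/30948.68 × 100 = 155.150.

155.15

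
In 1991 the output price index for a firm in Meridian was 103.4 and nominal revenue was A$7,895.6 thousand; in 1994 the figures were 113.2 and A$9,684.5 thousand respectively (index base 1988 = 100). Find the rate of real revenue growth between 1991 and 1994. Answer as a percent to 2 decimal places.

12.04%

Real revenue 1991 = 7895.6 / 1.034 = 7635.98.
Real revenue 1994 = 9684.5 / 1.132 = 8555.21.
Real growth = 8555.21 / 7635.98 − 1 = 0.1204.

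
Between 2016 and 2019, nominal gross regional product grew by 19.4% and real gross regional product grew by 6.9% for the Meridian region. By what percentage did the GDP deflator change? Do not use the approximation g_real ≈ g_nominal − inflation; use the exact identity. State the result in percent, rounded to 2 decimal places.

(1 + g_nom) = (1 + g_real)(1 + π), so π = 1.1940 / 1.0690 − 1 = 0.11693.

11.69%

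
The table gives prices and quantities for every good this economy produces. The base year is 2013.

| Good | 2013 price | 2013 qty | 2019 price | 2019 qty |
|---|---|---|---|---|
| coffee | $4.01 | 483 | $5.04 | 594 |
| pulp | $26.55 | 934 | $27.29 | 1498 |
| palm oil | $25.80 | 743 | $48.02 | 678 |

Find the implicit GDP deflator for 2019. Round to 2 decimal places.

Nominal GDP 2019 = 5.04·594 + 27.29·1498 + 48.02·678 = 76431.74.
Real GDP 2019 (at 2013 prices) = 4.01·594 + 26.55·1498 + 25.80·678 = 59646.24.
Deflator = Nominal/Real × 100 = 76431.74/59646.24 × 100 = 128.142.

128.14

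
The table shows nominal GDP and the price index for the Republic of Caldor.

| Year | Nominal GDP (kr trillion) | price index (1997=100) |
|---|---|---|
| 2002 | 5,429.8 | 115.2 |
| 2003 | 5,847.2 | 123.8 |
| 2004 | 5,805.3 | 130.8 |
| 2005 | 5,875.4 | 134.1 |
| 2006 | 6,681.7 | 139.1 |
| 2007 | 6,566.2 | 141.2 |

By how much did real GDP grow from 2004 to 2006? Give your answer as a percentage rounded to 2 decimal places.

8.23%

Real GDP 2004 = 5805.3/1.308 = 4438.30.
Real GDP 2006 = 6681.7/1.391 = 4803.52.
Change = 4803.52/4438.30 − 1 = 0.0823.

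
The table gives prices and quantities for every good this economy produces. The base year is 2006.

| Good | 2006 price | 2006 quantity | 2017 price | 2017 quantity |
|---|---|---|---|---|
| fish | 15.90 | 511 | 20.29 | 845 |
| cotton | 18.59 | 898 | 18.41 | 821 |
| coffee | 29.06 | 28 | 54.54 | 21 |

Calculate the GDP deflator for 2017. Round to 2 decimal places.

113.98

Nominal GDP 2017 = 20.29·845 + 18.41·821 + 54.54·21 = 33405.00.
Real GDP 2017 (at 2006 prices) = 15.90·845 + 18.59·821 + 29.06·21 = 29308.15.
Deflator = Nominal/Real × 100 = 33405.00/29308.15 × 100 = 113.979.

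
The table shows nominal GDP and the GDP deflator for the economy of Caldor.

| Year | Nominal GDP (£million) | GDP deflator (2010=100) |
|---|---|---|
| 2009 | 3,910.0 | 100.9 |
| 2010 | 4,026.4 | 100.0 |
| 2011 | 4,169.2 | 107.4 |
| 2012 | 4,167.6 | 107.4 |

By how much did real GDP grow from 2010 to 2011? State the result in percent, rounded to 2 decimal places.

-3.59%

Real GDP 2010 = 4026.4/1.000 = 4026.40.
Real GDP 2011 = 4169.2/1.074 = 3881.94.
Change = 3881.94/4026.40 − 1 = -0.0359.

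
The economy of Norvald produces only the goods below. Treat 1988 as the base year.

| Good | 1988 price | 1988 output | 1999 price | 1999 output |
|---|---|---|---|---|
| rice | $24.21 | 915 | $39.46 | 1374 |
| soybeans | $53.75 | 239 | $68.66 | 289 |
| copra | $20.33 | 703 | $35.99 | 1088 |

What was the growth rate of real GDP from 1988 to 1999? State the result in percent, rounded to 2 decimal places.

Real GDP 1988 = Nominal GDP 1988 = 24.21·915 + 53.75·239 + 20.33·703 = 49290.39.
Real GDP 1999 (at 1988 prices) = 24.21·1374 + 53.75·289 + 20.33·1088 = 70917.33.
Real growth = 70917.33/49290.39 − 1 = 0.4388.

43.88%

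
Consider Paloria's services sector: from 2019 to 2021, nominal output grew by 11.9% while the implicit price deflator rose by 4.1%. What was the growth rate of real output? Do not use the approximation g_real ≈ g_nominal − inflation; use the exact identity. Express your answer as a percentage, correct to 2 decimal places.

7.49%

(1 + g_nom) = (1 + g_real)(1 + π), so g_real = 1.1190 / 1.0410 − 1 = 0.07493.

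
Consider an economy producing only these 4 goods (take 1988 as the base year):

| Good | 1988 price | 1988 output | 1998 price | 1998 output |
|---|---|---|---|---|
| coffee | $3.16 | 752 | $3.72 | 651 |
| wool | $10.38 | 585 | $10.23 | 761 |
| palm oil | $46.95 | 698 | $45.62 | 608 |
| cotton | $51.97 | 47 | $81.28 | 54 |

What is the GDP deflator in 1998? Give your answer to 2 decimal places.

Nominal GDP 1998 = 3.72·651 + 10.23·761 + 45.62·608 + 81.28·54 = 42332.83.
Real GDP 1998 (at 1988 prices) = 3.16·651 + 10.38·761 + 46.95·608 + 51.97·54 = 41308.32.
Deflator = Nominal/Real × 100 = 42332.83/41308.32 × 100 = 102.480.

102.48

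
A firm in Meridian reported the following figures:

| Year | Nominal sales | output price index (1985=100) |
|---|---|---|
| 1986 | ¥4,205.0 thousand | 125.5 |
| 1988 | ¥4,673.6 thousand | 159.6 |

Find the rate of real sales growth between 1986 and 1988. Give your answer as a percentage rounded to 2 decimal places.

-12.60%

Deflate each year: 1986 → 4205.0/1.255 = 3350.60; 1988 → 4673.6/1.596 = 2928.32.
So real sales changed by 2928.32/3350.60 − 1 = -0.1260, i.e. -12.60%.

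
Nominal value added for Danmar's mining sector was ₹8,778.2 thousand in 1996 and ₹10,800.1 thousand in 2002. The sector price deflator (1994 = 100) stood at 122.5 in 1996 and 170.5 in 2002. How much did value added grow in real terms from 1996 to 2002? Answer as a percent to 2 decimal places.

-11.60%

Deflate each year: 1996 → 8778.2/1.225 = 7165.88; 2002 → 10800.1/1.705 = 6334.37.
So real value added changed by 6334.37/7165.88 − 1 = -0.1160, i.e. -11.60%.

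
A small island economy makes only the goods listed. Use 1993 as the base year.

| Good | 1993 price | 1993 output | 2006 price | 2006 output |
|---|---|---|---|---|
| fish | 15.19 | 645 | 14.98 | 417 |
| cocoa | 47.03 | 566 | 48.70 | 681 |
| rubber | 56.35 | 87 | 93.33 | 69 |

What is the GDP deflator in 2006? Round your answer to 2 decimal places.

Nominal GDP 2006 = 14.98·417 + 48.70·681 + 93.33·69 = 45851.13.
Real GDP 2006 (at 1993 prices) = 15.19·417 + 47.03·681 + 56.35·69 = 42249.81.
Deflator = Nominal/Real × 100 = 45851.13/42249.81 × 100 = 108.524.

108.52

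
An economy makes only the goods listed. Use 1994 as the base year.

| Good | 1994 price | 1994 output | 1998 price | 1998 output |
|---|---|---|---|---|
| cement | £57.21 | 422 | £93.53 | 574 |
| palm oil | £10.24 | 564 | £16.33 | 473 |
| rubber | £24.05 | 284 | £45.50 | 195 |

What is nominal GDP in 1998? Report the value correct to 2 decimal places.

Nominal GDP 1998 = Σ (p_1998 × q_1998) = 93.53·574 + 16.33·473 + 45.50·195 = 70282.81.

£70282.81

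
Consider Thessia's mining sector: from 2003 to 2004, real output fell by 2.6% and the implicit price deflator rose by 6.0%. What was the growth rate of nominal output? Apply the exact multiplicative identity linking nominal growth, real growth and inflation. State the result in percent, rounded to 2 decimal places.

3.24%

(1 + g_nom) = (1 + g_real)(1 + π) = 0.9740 × 1.0600 = 1.03244.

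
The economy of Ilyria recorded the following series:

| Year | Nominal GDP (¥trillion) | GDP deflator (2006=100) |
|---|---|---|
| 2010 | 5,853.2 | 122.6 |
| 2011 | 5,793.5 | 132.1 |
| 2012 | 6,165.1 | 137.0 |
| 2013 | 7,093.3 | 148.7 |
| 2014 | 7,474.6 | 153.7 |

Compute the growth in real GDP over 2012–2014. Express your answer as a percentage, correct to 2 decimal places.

Real GDP 2012 = 6165.1/1.370 = 4500.07.
Real GDP 2014 = 7474.6/1.537 = 4863.11.
Change = 4863.11/4500.07 − 1 = 0.0807.

8.07%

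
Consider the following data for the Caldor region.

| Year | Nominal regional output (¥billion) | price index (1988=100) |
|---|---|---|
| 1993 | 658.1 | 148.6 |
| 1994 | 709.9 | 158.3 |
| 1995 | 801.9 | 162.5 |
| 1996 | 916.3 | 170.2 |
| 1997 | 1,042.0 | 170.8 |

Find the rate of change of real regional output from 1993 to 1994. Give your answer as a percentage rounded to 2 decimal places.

1.26%

Real regional output 1993 = 658.1/1.486 = 442.87.
Real regional output 1994 = 709.9/1.583 = 448.45.
Change = 448.45/442.87 − 1 = 0.0126.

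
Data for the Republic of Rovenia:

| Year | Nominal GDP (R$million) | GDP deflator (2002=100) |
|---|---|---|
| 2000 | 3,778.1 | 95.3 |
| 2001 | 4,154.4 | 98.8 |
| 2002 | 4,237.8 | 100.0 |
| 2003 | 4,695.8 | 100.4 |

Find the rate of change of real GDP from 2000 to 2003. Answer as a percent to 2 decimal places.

Real GDP 2000 = 3778.1/0.953 = 3964.43.
Real GDP 2003 = 4695.8/1.004 = 4677.09.
Change = 4677.09/3964.43 − 1 = 0.1798.

17.98%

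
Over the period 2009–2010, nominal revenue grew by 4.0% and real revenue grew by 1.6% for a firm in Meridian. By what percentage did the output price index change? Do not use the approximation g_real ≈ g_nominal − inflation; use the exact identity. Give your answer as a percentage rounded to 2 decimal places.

(1 + g_nom) = (1 + g_real)(1 + π), so π = 1.0400 / 1.0160 − 1 = 0.02362.

2.36%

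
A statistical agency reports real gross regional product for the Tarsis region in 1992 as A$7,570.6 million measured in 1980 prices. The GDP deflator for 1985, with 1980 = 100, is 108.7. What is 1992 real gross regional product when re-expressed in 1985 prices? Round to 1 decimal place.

A$8,229.2 million

Real gross regional product in 1985 prices = Real gross regional product in 1980 prices × (P_1985/P_1980) = 7570.6 × 1.087 = 8229.24.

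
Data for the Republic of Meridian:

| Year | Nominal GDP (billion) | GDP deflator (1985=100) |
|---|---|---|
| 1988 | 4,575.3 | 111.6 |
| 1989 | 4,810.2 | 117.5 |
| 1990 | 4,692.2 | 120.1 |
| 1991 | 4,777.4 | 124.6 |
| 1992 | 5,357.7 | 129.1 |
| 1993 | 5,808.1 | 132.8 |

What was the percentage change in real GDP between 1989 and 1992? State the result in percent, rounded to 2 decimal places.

Real GDP 1989 = 4810.2/1.175 = 4093.79.
Real GDP 1992 = 5357.7/1.291 = 4150.04.
Change = 4150.04/4093.79 − 1 = 0.0137.

1.37%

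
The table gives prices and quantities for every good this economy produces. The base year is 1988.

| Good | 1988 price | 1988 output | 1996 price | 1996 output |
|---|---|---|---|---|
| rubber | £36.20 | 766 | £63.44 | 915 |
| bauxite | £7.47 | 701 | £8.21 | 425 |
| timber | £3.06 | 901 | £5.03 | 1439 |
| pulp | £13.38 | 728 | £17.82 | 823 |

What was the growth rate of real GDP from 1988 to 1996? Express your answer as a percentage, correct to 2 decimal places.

13.75%

Real GDP 1988 = Nominal GDP 1988 = 36.20·766 + 7.47·701 + 3.06·901 + 13.38·728 = 45463.37.
Real GDP 1996 (at 1988 prices) = 36.20·915 + 7.47·425 + 3.06·1439 + 13.38·823 = 51712.83.
Real growth = 51712.83/45463.37 − 1 = 0.1375.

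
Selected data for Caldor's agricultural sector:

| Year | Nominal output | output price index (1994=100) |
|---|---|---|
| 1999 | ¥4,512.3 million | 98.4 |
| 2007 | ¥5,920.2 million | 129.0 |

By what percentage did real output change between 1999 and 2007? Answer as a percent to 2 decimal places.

Real output 1999 = 4512.3 / 0.984 = 4585.67.
Real output 2007 = 5920.2 / 1.290 = 4589.30.
Real growth = 4589.30 / 4585.67 − 1 = 0.0008.

0.08%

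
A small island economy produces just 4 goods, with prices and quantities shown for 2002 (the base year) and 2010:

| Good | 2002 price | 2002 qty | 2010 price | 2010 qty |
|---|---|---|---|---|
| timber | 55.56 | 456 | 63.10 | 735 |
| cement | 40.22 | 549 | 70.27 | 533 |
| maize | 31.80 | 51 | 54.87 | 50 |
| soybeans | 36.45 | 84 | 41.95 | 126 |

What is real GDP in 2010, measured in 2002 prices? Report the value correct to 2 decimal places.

68456.56

Real GDP 2010 = Σ (p_2002 × q_2010) = 55.56·735 + 40.22·533 + 31.80·50 + 36.45·126 = 68456.56.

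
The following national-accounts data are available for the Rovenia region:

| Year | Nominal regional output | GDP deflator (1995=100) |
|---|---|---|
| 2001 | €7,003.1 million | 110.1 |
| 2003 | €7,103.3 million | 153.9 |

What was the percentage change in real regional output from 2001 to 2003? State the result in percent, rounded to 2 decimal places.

Deflate each year: 2001 → 7003.1/1.101 = 6360.67; 2003 → 7103.3/1.539 = 4615.53.
So real regional output changed by 4615.53/6360.67 − 1 = -0.2744, i.e. -27.44%.

-27.44%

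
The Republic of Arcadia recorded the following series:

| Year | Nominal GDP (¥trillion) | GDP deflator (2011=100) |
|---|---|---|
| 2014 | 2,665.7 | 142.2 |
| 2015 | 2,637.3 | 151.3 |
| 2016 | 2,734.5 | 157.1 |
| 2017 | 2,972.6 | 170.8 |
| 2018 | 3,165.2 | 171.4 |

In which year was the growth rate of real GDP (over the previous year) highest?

2015: real = 2637.3/1.513 = 1743.09; growth vs 2014 (1874.61) = -7.02%.
2016: real = 2734.5/1.571 = 1740.61; growth vs 2015 (1743.09) = -0.14%.
2017: real = 2972.6/1.708 = 1740.40; growth vs 2016 (1740.61) = -0.01%.
2018: real = 3165.2/1.714 = 1846.67; growth vs 2017 (1740.40) = 6.11%.

2018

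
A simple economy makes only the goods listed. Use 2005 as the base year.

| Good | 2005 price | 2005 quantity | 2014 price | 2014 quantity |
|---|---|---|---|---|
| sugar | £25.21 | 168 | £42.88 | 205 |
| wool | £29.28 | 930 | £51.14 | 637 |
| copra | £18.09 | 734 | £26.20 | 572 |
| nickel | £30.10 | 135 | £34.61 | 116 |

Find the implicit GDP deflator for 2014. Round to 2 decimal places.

160.30

Nominal GDP 2014 = 42.88·205 + 51.14·637 + 26.20·572 + 34.61·116 = 60367.74.
Real GDP 2014 (at 2005 prices) = 25.21·205 + 29.28·637 + 18.09·572 + 30.10·116 = 37658.49.
Deflator = Nominal/Real × 100 = 60367.74/37658.49 × 100 = 160.303.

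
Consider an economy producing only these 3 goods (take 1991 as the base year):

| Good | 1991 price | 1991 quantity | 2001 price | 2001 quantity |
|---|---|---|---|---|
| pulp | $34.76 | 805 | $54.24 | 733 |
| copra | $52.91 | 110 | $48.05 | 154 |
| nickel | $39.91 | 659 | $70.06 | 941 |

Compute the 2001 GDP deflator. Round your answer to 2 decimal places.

158.86

Nominal GDP 2001 = 54.24·733 + 48.05·154 + 70.06·941 = 113084.08.
Real GDP 2001 (at 1991 prices) = 34.76·733 + 52.91·154 + 39.91·941 = 71182.53.
Deflator = Nominal/Real × 100 = 113084.08/71182.53 × 100 = 158.865.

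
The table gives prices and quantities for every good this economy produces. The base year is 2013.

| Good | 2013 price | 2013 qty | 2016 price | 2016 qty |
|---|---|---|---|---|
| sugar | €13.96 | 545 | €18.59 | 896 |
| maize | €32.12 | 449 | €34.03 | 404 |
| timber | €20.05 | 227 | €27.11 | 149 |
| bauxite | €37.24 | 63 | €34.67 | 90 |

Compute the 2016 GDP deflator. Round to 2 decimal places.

Nominal GDP 2016 = 18.59·896 + 34.03·404 + 27.11·149 + 34.67·90 = 37564.45.
Real GDP 2016 (at 2013 prices) = 13.96·896 + 32.12·404 + 20.05·149 + 37.24·90 = 31823.69.
Deflator = Nominal/Real × 100 = 37564.45/31823.69 × 100 = 118.039.

118.04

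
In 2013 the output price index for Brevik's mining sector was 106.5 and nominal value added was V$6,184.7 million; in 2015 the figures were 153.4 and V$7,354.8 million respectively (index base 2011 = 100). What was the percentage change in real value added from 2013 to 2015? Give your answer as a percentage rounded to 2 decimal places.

-17.44%

Deflate each year: 2013 → 6184.7/1.065 = 5807.23; 2015 → 7354.8/1.534 = 4794.52.
So real value added changed by 4794.52/5807.23 − 1 = -0.1744, i.e. -17.44%.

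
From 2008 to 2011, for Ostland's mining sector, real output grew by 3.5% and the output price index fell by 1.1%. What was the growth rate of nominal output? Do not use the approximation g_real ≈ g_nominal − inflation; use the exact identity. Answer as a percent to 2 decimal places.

2.36%

(1 + g_nom) = (1 + g_real)(1 + π) = 1.0350 × 0.9890 = 1.02362.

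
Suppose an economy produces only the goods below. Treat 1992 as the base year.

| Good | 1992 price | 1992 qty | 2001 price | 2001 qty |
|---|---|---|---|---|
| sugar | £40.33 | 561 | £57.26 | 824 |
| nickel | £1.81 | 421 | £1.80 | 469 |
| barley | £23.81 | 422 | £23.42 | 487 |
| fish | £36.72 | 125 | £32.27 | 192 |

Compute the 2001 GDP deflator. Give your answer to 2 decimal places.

Nominal GDP 2001 = 57.26·824 + 1.80·469 + 23.42·487 + 32.27·192 = 65627.82.
Real GDP 2001 (at 1992 prices) = 40.33·824 + 1.81·469 + 23.81·487 + 36.72·192 = 52726.52.
Deflator = Nominal/Real × 100 = 65627.82/52726.52 × 100 = 124.468.

124.47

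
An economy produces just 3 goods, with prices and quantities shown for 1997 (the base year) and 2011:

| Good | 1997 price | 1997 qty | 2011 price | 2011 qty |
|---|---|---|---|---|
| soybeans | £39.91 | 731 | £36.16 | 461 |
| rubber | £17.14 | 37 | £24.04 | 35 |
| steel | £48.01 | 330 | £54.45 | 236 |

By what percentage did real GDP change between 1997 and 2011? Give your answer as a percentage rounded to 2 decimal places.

-33.56%

Real GDP 1997 = Nominal GDP 1997 = 39.91·731 + 17.14·37 + 48.01·330 = 45651.69.
Real GDP 2011 (at 1997 prices) = 39.91·461 + 17.14·35 + 48.01·236 = 30328.77.
Real growth = 30328.77/45651.69 − 1 = -0.3356.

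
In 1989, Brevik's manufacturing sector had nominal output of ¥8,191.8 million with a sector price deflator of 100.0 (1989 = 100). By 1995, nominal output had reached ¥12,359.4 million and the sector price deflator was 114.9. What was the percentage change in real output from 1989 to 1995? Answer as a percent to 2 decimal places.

Real output 1989 = 8191.8 / 1.000 = 8191.80.
Real output 1995 = 12359.4 / 1.149 = 10756.66.
Real growth = 10756.66 / 8191.80 − 1 = 0.3131.

31.31%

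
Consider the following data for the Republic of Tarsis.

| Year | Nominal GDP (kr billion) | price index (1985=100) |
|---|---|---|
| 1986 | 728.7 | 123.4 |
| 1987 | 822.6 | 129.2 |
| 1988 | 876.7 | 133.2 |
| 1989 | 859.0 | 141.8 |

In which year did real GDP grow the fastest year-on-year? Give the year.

1987: real = 822.6/1.292 = 636.69; growth vs 1986 (590.52) = 7.82%.
1988: real = 876.7/1.332 = 658.18; growth vs 1987 (636.69) = 3.38%.
1989: real = 859.0/1.418 = 605.78; growth vs 1988 (658.18) = -7.96%.

1987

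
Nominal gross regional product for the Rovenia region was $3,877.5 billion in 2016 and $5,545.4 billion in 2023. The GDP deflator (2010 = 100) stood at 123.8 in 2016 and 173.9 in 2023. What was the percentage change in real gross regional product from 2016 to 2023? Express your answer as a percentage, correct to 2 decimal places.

Deflate each year: 2016 → 3877.5/1.238 = 3132.07; 2023 → 5545.4/1.739 = 3188.84.
So real gross regional product changed by 3188.84/3132.07 − 1 = 0.0181, i.e. 1.81%.

1.81%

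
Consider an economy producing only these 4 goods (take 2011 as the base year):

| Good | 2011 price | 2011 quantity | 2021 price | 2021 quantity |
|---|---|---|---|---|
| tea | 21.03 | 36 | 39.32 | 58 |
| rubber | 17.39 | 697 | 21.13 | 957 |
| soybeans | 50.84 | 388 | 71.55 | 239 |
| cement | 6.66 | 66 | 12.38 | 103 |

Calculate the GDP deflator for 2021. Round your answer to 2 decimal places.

133.16

Nominal GDP 2021 = 39.32·58 + 21.13·957 + 71.55·239 + 12.38·103 = 40877.56.
Real GDP 2021 (at 2011 prices) = 21.03·58 + 17.39·957 + 50.84·239 + 6.66·103 = 30698.71.
Deflator = Nominal/Real × 100 = 40877.56/30698.71 × 100 = 133.157.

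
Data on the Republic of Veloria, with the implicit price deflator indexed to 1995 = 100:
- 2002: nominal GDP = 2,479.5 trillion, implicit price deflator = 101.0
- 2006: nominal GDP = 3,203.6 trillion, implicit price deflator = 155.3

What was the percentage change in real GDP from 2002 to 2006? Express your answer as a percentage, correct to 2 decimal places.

Deflate each year: 2002 → 2479.5/1.010 = 2454.95; 2006 → 3203.6/1.553 = 2062.85.
So real GDP changed by 2062.85/2454.95 − 1 = -0.1597, i.e. -15.97%.

-15.97%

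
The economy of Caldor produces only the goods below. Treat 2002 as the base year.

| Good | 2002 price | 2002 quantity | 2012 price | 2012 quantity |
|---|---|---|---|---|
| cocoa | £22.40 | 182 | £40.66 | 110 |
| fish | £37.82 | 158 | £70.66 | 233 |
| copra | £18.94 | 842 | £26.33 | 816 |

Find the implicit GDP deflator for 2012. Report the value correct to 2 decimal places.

Nominal GDP 2012 = 40.66·110 + 70.66·233 + 26.33·816 = 42421.66.
Real GDP 2012 (at 2002 prices) = 22.40·110 + 37.82·233 + 18.94·816 = 26731.10.
Deflator = Nominal/Real × 100 = 42421.66/26731.10 × 100 = 158.698.

158.70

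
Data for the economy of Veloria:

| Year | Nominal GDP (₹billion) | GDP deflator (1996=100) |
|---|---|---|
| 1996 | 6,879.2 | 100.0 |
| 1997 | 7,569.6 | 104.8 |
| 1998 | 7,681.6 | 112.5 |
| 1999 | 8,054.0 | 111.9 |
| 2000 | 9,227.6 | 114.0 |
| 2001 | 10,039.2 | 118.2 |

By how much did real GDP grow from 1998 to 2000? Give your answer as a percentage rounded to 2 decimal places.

18.55%

Real GDP 1998 = 7681.6/1.125 = 6828.09.
Real GDP 2000 = 9227.6/1.140 = 8094.39.
Change = 8094.39/6828.09 − 1 = 0.1855.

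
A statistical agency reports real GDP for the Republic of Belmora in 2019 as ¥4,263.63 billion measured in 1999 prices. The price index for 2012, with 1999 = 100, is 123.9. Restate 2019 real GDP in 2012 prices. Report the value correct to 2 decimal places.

¥5,282.64 billion

Real GDP in 2012 prices = Real GDP in 1999 prices × (P_2012/P_1999) = 4263.63 × 1.239 = 5282.64.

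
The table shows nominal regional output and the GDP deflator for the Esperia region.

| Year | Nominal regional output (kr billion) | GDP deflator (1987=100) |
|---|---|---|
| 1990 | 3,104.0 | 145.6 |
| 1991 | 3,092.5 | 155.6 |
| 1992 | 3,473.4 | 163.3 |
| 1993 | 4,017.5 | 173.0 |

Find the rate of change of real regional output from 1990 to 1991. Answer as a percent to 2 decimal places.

Real regional output 1990 = 3104.0/1.456 = 2131.87.
Real regional output 1991 = 3092.5/1.556 = 1987.47.
Change = 1987.47/2131.87 − 1 = -0.0677.

-6.77%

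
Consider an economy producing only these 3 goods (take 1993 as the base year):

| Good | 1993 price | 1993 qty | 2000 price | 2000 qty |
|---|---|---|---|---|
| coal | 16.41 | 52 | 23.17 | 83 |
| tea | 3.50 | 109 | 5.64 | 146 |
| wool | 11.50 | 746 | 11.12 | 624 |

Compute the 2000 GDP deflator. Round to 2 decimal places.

Nominal GDP 2000 = 23.17·83 + 5.64·146 + 11.12·624 = 9685.43.
Real GDP 2000 (at 1993 prices) = 16.41·83 + 3.50·146 + 11.50·624 = 9049.03.
Deflator = Nominal/Real × 100 = 9685.43/9049.03 × 100 = 107.033.

107.03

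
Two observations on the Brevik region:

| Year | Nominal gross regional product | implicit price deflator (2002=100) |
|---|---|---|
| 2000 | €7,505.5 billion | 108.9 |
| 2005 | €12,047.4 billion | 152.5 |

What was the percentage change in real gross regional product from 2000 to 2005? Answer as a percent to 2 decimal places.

Real gross regional product 2000 = 7505.5 / 1.089 = 6892.10.
Real gross regional product 2005 = 12047.4 / 1.525 = 7899.93.
Real growth = 7899.93 / 6892.10 − 1 = 0.1462.

14.62%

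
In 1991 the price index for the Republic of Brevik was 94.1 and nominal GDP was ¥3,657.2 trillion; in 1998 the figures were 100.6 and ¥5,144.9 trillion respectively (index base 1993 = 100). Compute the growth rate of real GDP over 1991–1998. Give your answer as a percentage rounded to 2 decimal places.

Real GDP 1991 = 3657.2 / 0.941 = 3886.50.
Real GDP 1998 = 5144.9 / 1.006 = 5114.21.
Real growth = 5114.21 / 3886.50 − 1 = 0.3159.

31.59%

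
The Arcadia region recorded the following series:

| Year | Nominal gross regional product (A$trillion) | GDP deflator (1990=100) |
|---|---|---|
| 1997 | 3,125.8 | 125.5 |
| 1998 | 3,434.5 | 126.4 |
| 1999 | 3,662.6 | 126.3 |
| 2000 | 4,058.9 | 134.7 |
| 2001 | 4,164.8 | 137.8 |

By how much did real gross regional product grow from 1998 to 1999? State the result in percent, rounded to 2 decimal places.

Real gross regional product 1998 = 3434.5/1.264 = 2717.17.
Real gross regional product 1999 = 3662.6/1.263 = 2899.92.
Change = 2899.92/2717.17 − 1 = 0.0673.

6.73%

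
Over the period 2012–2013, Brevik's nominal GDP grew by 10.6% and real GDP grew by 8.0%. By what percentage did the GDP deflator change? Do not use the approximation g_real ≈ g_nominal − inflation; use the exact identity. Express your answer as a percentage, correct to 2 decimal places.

2.41%

(1 + g_nom) = (1 + g_real)(1 + π), so π = 1.1060 / 1.0800 − 1 = 0.02407.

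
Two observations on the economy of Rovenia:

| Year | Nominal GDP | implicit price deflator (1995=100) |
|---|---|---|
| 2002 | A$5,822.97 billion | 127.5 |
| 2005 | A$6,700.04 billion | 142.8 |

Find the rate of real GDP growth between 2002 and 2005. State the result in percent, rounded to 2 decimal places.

Deflate each year: 2002 → 5822.97/1.275 = 4567.04; 2005 → 6700.04/1.428 = 4691.90.
So real GDP changed by 4691.90/4567.04 − 1 = 0.0273, i.e. 2.73%.

2.73%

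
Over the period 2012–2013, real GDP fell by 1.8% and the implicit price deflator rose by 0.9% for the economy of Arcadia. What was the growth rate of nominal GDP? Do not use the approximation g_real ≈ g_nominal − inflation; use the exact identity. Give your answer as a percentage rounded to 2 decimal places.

-0.92%

(1 + g_nom) = (1 + g_real)(1 + π) = 0.9820 × 1.0090 = 0.99084.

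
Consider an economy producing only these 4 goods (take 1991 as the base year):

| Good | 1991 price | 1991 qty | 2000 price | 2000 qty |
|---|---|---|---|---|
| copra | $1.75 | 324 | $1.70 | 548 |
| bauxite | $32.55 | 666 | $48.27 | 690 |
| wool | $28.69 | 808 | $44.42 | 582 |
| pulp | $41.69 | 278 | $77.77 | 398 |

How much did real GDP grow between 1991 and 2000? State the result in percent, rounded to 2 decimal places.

-0.54%

Real GDP 1991 = Nominal GDP 1991 = 1.75·324 + 32.55·666 + 28.69·808 + 41.69·278 = 57016.64.
Real GDP 2000 (at 1991 prices) = 1.75·548 + 32.55·690 + 28.69·582 + 41.69·398 = 56708.70.
Real growth = 56708.70/57016.64 − 1 = -0.0054.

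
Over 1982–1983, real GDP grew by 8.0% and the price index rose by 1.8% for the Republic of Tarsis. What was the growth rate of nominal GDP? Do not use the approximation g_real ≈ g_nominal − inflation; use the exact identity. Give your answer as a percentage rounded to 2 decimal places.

(1 + g_nom) = (1 + g_real)(1 + π) = 1.0800 × 1.0180 = 1.09944.

9.94%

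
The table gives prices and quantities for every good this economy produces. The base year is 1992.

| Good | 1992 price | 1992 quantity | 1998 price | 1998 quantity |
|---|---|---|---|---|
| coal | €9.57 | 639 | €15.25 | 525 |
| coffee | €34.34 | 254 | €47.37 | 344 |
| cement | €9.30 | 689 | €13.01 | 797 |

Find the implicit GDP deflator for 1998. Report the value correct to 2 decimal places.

Nominal GDP 1998 = 15.25·525 + 47.37·344 + 13.01·797 = 34670.50.
Real GDP 1998 (at 1992 prices) = 9.57·525 + 34.34·344 + 9.30·797 = 24249.31.
Deflator = Nominal/Real × 100 = 34670.50/24249.31 × 100 = 142.975.

142.98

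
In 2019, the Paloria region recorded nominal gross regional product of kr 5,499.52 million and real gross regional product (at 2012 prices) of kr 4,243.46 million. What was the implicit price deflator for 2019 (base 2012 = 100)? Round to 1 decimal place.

implicit price deflator = (Nominal / Real) × 100 = 5499.52 / 4243.46 × 100 = 129.60.

129.6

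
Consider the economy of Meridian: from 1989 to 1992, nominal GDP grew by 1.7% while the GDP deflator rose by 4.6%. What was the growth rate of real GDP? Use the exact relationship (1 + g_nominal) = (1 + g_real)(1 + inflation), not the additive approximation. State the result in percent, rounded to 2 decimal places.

(1 + g_nom) = (1 + g_real)(1 + π), so g_real = 1.0170 / 1.0460 − 1 = -0.02772.

-2.77%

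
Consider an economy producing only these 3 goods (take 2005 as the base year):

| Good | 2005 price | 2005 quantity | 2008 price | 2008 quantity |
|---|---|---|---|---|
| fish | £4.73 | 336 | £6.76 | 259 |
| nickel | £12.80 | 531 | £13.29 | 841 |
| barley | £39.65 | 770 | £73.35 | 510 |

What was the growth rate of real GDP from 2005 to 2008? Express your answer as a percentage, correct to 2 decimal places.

Real GDP 2005 = Nominal GDP 2005 = 4.73·336 + 12.80·531 + 39.65·770 = 38916.58.
Real GDP 2008 (at 2005 prices) = 4.73·259 + 12.80·841 + 39.65·510 = 32211.37.
Real growth = 32211.37/38916.58 − 1 = -0.1723.

-17.23%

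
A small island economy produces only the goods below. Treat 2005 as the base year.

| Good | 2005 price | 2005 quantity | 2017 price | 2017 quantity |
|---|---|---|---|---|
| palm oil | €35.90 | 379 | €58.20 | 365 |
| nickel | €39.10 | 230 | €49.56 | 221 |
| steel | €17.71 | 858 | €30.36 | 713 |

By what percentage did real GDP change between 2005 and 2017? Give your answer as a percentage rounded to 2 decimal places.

Real GDP 2005 = Nominal GDP 2005 = 35.90·379 + 39.10·230 + 17.71·858 = 37794.28.
Real GDP 2017 (at 2005 prices) = 35.90·365 + 39.10·221 + 17.71·713 = 34371.83.
Real growth = 34371.83/37794.28 − 1 = -0.0906.

-9.06%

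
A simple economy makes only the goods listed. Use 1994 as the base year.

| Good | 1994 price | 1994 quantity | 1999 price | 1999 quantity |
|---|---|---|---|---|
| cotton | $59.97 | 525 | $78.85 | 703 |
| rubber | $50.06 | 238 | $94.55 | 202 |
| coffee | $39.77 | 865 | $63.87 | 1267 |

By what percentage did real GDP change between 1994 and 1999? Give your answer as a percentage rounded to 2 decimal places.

31.95%

Real GDP 1994 = Nominal GDP 1994 = 59.97·525 + 50.06·238 + 39.77·865 = 77799.58.
Real GDP 1999 (at 1994 prices) = 59.97·703 + 50.06·202 + 39.77·1267 = 102659.62.
Real growth = 102659.62/77799.58 − 1 = 0.3195.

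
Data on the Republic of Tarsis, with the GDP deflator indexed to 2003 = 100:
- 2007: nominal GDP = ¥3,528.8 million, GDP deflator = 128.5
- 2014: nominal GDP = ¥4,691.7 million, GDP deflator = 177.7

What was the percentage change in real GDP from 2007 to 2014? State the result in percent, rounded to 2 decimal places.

-3.86%

Real GDP 2007 = 3528.8 / 1.285 = 2746.15.
Real GDP 2014 = 4691.7 / 1.777 = 2640.24.
Real growth = 2640.24 / 2746.15 − 1 = -0.0386.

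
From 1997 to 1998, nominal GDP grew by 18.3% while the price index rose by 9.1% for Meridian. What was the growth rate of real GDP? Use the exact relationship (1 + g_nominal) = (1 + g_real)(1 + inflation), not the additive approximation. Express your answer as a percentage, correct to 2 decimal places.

8.43%

(1 + g_nom) = (1 + g_real)(1 + π), so g_real = 1.1830 / 1.0910 − 1 = 0.08433.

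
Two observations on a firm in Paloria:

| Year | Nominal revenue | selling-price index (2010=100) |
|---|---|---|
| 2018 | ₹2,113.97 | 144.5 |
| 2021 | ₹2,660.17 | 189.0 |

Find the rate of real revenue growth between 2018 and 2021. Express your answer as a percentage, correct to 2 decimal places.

-3.79%

Deflate each year: 2018 → 2113.97/1.445 = 1462.96; 2021 → 2660.17/1.890 = 1407.50.
So real revenue changed by 1407.50/1462.96 − 1 = -0.0379, i.e. -3.79%.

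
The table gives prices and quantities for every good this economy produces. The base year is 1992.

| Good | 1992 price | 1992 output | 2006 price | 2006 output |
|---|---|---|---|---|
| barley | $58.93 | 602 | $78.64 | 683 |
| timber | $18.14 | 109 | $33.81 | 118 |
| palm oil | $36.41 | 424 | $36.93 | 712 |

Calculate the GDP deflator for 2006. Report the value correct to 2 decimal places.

122.95

Nominal GDP 2006 = 78.64·683 + 33.81·118 + 36.93·712 = 83994.86.
Real GDP 2006 (at 1992 prices) = 58.93·683 + 18.14·118 + 36.41·712 = 68313.63.
Deflator = Nominal/Real × 100 = 83994.86/68313.63 × 100 = 122.955.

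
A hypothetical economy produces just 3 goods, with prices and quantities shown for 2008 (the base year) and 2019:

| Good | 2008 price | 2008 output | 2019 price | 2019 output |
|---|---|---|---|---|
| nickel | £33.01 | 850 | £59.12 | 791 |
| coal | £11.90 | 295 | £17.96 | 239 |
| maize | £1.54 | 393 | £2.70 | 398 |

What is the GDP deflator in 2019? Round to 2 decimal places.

Nominal GDP 2019 = 59.12·791 + 17.96·239 + 2.70·398 = 52130.96.
Real GDP 2019 (at 2008 prices) = 33.01·791 + 11.90·239 + 1.54·398 = 29567.93.
Deflator = Nominal/Real × 100 = 52130.96/29567.93 × 100 = 176.309.

176.31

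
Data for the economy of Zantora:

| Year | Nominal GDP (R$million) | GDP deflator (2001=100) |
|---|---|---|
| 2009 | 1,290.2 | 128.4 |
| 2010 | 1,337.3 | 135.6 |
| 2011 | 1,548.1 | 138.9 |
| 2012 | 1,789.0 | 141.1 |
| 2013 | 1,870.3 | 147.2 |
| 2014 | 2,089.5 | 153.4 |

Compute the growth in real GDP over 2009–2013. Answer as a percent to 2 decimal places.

26.45%

Real GDP 2009 = 1290.2/1.284 = 1004.83.
Real GDP 2013 = 1870.3/1.472 = 1270.58.
Change = 1270.58/1004.83 − 1 = 0.2645.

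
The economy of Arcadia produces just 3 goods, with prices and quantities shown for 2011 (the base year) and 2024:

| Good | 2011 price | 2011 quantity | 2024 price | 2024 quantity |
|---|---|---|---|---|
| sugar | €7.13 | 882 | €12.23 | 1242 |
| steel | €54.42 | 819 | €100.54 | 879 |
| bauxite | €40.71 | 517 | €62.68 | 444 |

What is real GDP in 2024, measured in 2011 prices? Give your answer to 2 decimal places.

Real GDP 2024 = Σ (p_2011 × q_2024) = 7.13·1242 + 54.42·879 + 40.71·444 = 74765.88.

€74765.88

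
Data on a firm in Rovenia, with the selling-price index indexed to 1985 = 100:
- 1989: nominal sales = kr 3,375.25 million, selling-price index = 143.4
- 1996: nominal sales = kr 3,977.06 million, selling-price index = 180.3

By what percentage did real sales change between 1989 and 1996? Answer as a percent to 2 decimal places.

-6.28%

Deflate each year: 1989 → 3375.25/1.434 = 2353.73; 1996 → 3977.06/1.803 = 2205.80.
So real sales changed by 2205.80/2353.73 − 1 = -0.0628, i.e. -6.28%.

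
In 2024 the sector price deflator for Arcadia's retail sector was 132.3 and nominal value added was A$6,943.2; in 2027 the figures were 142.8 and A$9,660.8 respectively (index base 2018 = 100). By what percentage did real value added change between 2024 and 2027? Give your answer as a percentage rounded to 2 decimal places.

Real value added 2024 = 6943.2 / 1.323 = 5248.07.
Real value added 2027 = 9660.8 / 1.428 = 6765.27.
Real growth = 6765.27 / 5248.07 − 1 = 0.2891.

28.91%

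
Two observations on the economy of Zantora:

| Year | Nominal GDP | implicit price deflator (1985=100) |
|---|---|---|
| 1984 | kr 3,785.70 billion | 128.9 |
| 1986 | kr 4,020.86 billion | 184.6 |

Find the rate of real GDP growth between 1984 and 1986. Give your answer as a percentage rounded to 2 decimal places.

-25.84%

Deflate each year: 1984 → 3785.70/1.289 = 2936.93; 1986 → 4020.86/1.846 = 2178.15.
So real GDP changed by 2178.15/2936.93 − 1 = -0.2584, i.e. -25.84%.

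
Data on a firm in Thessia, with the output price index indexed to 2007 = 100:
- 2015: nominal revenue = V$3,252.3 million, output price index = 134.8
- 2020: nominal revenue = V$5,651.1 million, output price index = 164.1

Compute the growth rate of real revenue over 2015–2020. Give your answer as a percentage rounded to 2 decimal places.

42.73%

Real revenue 2015 = 3252.3 / 1.348 = 2412.69.
Real revenue 2020 = 5651.1 / 1.641 = 3443.69.
Real growth = 3443.69 / 2412.69 − 1 = 0.4273.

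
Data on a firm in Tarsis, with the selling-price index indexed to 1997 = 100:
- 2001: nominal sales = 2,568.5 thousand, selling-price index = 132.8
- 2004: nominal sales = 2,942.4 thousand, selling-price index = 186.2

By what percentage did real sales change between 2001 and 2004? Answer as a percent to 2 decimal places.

-18.30%

Deflate each year: 2001 → 2568.5/1.328 = 1934.11; 2004 → 2942.4/1.862 = 1580.24.
So real sales changed by 1580.24/1934.11 − 1 = -0.1830, i.e. -18.30%.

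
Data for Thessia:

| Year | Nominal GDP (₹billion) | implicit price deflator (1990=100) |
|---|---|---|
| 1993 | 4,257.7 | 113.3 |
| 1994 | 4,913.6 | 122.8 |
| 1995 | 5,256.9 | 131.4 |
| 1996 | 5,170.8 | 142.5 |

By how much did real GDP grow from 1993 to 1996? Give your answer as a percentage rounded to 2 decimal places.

-3.44%

Real GDP 1993 = 4257.7/1.133 = 3757.90.
Real GDP 1996 = 5170.8/1.425 = 3628.63.
Change = 3628.63/3757.90 − 1 = -0.0344.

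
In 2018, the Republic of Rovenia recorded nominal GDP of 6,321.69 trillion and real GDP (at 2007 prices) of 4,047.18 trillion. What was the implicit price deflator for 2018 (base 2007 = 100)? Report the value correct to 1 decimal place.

implicit price deflator = (Nominal / Real) × 100 = 6321.69 / 4047.18 × 100 = 156.20.

156.2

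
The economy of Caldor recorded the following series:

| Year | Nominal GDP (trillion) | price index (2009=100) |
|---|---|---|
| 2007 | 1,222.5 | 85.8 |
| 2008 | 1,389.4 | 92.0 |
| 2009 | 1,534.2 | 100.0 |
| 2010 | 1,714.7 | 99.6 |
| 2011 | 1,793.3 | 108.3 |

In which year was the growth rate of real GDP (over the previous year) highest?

2008: real = 1389.4/0.920 = 1510.22; growth vs 2007 (1424.83) = 5.99%.
2009: real = 1534.2/1.000 = 1534.20; growth vs 2008 (1510.22) = 1.59%.
2010: real = 1714.7/0.996 = 1721.59; growth vs 2009 (1534.20) = 12.21%.
2011: real = 1793.3/1.083 = 1655.86; growth vs 2010 (1721.59) = -3.82%.

2010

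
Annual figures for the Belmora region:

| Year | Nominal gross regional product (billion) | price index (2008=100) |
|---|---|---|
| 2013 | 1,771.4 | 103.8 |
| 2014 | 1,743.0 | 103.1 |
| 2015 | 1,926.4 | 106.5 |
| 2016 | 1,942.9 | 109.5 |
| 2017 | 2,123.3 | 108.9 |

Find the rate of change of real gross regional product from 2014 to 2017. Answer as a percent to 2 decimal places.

Real gross regional product 2014 = 1743.0/1.031 = 1690.59.
Real gross regional product 2017 = 2123.3/1.089 = 1949.77.
Change = 1949.77/1690.59 − 1 = 0.1533.

15.33%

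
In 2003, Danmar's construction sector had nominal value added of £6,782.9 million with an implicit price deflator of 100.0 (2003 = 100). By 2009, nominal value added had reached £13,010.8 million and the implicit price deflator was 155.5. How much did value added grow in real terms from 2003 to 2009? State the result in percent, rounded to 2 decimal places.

23.36%

Real value added 2003 = 6782.9 / 1.000 = 6782.90.
Real value added 2009 = 13010.8 / 1.555 = 8367.07.
Real growth = 8367.07 / 6782.90 − 1 = 0.2336.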